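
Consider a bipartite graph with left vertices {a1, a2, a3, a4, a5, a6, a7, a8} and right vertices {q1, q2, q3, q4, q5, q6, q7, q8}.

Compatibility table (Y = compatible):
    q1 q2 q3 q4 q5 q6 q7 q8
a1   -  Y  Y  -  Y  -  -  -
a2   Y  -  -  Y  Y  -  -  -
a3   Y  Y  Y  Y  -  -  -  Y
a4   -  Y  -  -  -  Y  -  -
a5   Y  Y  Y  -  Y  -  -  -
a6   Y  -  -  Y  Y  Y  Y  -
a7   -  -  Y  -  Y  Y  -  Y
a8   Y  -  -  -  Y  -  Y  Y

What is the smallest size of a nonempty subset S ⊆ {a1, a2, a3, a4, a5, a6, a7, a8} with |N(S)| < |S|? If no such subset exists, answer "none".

A matching saturating every left vertex exists, for instance a1→q3, a2→q4, a3→q1, a4→q2, a5→q5, a6→q7, a7→q6, a8→q8.
By Hall's marriage theorem, this means |N(S)| ≥ |S| for every subset S, so no violating subset exists.

none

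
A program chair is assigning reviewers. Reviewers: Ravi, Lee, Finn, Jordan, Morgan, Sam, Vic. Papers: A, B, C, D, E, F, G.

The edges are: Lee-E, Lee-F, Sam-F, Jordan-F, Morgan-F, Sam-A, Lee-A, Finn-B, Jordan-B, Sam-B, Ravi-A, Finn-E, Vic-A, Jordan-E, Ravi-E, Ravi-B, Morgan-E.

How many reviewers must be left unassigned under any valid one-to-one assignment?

3

A valid assignment of size 4: Ravi-A, Lee-F, Finn-E, Jordan-B.
The set {Ravi, Lee, Finn, Jordan, Morgan, Sam, Vic} has only 4 neighbours ({A, B, E, F}), so by Hall's theorem at most 4 of the 7 reviewers can be matched.
That matches 4 of the 7, leaving 3 unmatched; no matching can do better.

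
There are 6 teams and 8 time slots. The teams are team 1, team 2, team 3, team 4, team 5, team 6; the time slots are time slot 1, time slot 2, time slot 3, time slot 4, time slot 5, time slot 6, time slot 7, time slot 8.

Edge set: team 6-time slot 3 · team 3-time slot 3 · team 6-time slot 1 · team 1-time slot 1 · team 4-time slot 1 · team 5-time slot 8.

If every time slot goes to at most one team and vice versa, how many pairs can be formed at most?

3

A valid assignment of size 3: team 1-time slot 1, team 3-time slot 3, team 5-time slot 8.
The set {team 1, team 2, team 3, team 4, team 6} has only 2 neighbours ({time slot 1, time slot 3}), so by Hall's theorem at most 3 of the 6 teams can be matched.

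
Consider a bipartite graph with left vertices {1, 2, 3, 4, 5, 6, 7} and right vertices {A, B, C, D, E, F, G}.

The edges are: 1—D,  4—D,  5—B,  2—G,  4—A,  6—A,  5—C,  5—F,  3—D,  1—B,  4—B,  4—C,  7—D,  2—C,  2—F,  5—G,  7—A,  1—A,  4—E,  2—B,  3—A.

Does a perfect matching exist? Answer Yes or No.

No

The set {3, 6, 7} has only 2 neighbours ({A, D}), so by Hall's theorem at most 6 of the 7 left vertices can be matched.
Hence no matching covers every left vertex.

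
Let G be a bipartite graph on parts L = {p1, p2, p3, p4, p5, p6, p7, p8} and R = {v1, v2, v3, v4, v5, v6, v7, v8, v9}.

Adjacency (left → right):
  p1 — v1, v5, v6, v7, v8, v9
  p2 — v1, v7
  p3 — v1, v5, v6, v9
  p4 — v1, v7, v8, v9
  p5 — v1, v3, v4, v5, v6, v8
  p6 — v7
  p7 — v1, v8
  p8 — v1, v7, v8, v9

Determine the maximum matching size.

7

One maximum matching: p1→v5, p2→v1, p3→v6, p4→v9, p5→v3, p6→v7, p7→v8.
The set {p2, p4, p6, p7, p8} has only 4 neighbours ({v1, v7, v8, v9}), so by Hall's theorem at most 7 of the 8 left vertices can be matched.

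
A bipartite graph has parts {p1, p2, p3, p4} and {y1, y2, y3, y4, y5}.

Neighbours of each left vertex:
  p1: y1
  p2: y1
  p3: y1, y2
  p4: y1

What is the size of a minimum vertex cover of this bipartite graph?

{p3, y1} is a vertex cover of size 2: every edge has an endpoint in this set.
No smaller cover exists because p1–y1, p3–y2 is a matching of size 2, and a cover must include an endpoint of each of these disjoint edges (König's theorem).

2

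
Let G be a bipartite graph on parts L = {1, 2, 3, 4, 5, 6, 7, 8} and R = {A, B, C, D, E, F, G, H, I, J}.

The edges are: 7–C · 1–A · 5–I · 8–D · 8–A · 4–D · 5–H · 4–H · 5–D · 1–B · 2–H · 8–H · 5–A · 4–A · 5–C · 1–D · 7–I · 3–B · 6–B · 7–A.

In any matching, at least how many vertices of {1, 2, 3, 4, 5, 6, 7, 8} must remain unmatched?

2

One maximum matching: 1→A, 2→H, 3→B, 4→D, 5→C, 7→I.
The set {1, 2, 3, 4, 6, 8} has only 4 neighbours ({A, B, D, H}), so by Hall's theorem at most 6 of the 8 left vertices can be matched.
That matches 6 of the 8, leaving 2 unmatched; no matching can do better.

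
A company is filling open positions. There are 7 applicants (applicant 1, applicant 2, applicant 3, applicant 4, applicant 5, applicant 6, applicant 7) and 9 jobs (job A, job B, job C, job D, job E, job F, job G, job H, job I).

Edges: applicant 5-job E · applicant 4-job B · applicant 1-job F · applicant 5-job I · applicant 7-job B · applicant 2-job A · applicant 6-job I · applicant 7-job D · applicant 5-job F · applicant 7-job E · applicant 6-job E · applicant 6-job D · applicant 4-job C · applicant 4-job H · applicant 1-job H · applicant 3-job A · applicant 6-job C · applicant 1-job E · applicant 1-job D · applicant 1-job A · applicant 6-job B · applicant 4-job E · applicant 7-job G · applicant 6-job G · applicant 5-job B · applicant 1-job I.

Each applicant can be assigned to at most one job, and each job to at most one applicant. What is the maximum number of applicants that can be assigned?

One maximum matching: applicant 1–job F, applicant 2–job A, applicant 4–job H, applicant 5–job I, applicant 6–job D, applicant 7–job G.
The set {applicant 2, applicant 3} has only 1 neighbour ({job A}), so by Hall's theorem at most 6 of the 7 applicants can be matched.

6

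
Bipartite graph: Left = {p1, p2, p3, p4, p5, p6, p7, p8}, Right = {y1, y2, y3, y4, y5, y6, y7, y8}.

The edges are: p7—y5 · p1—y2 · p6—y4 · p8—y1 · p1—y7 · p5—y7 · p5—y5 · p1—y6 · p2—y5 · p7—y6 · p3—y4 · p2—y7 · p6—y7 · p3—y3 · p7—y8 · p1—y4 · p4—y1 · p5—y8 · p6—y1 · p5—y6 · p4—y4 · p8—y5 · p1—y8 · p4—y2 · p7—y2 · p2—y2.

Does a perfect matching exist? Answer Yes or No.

A valid assignment of size 8: p1-y6, p2-y5, p3-y3, p4-y4, p5-y8, p6-y7, p7-y2, p8-y1.
Every left vertex is matched, so this is a perfect matching.

Yes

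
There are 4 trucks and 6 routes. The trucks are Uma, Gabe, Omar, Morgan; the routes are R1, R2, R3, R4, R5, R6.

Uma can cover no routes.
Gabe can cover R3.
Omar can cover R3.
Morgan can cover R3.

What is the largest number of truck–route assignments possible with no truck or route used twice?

1

For example, pair Gabe–R3.
The set {Uma, Gabe, Omar, Morgan} has only 1 neighbour ({R3}), so by Hall's theorem at most 1 of the 4 trucks can be matched.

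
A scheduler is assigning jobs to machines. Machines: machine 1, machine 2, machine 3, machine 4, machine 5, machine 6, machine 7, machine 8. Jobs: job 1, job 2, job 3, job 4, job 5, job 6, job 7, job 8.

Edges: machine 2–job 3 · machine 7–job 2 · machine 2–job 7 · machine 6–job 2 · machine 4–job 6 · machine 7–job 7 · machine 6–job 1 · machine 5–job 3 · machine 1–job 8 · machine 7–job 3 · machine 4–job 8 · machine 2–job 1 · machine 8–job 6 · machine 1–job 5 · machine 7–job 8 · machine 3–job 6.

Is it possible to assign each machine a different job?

The set {machine 3, machine 8} has only 1 neighbour ({job 6}), so by Hall's theorem at most 7 of the 8 machines can be matched.
Hence no matching covers every machine.

No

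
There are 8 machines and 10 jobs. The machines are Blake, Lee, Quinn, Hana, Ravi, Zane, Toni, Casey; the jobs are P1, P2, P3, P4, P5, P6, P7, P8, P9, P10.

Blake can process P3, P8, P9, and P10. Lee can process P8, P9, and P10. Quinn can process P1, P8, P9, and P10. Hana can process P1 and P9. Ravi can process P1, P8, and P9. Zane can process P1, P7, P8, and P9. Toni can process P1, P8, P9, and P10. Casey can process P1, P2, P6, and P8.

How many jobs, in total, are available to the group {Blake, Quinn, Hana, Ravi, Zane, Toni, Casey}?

8

The union of neighbours of {Blake, Quinn, Hana, Ravi, Zane, Toni, Casey} is {P1, P2, P3, P6, P7, P8, P9, P10}, which has 8 elements.
Since |N(S)| = 8 ≥ |S| = 7, Hall's condition holds for this subset.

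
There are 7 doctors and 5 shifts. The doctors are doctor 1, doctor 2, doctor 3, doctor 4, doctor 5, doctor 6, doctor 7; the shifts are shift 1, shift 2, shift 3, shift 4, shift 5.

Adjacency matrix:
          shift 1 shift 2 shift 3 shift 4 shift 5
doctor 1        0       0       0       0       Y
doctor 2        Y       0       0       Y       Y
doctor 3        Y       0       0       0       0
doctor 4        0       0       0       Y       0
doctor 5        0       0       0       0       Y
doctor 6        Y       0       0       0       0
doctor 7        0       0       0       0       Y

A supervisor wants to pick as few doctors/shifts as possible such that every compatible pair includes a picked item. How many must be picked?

3

{shift 1, shift 4, shift 5} is a vertex cover of size 3: every edge has an endpoint in this set.
No smaller cover exists because doctor 1–shift 5, doctor 2–shift 4, doctor 3–shift 1 is a matching of size 3, and a cover must include an endpoint of each of these disjoint edges (König's theorem).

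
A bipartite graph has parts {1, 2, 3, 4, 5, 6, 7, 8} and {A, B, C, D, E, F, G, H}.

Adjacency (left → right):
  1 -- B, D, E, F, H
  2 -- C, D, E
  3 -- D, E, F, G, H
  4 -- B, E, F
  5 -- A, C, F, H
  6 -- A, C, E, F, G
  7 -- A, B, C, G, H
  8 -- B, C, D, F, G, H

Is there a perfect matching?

Yes

One maximum matching: 1–B, 2–D, 3–H, 4–F, 5–C, 6–E, 7–A, 8–G.
Every left vertex is matched, so this is a perfect matching.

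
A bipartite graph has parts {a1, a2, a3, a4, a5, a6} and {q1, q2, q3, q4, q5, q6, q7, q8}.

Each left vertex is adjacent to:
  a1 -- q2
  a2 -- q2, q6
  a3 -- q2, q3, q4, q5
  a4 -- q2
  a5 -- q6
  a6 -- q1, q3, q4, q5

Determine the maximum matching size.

4

A valid assignment of size 4: a1→q2, a2→q6, a3→q5, a6→q4.
The set {a1, a2, a4, a5} has only 2 neighbours ({q2, q6}), so by Hall's theorem at most 4 of the 6 left vertices can be matched.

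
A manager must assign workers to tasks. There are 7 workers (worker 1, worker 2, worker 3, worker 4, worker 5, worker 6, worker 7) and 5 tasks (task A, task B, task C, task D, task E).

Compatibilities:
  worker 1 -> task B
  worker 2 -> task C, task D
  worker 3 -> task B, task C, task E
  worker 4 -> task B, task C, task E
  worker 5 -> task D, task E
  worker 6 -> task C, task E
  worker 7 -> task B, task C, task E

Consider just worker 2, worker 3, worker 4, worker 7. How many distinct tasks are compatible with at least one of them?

The union of neighbours of {worker 2, worker 3, worker 4, worker 7} is {task B, task C, task D, task E}, which has 4 elements.
Since |N(S)| = 4 ≥ |S| = 4, Hall's condition holds for this subset.

4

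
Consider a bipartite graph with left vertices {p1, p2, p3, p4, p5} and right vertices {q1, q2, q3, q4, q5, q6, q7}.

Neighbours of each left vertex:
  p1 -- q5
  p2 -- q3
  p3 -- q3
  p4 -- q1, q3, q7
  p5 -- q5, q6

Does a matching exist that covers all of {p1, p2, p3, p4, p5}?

No

The set {p2, p3} has only 1 neighbour ({q3}), so by Hall's theorem at most 4 of the 5 left vertices can be matched.
Hence no matching covers every left vertex.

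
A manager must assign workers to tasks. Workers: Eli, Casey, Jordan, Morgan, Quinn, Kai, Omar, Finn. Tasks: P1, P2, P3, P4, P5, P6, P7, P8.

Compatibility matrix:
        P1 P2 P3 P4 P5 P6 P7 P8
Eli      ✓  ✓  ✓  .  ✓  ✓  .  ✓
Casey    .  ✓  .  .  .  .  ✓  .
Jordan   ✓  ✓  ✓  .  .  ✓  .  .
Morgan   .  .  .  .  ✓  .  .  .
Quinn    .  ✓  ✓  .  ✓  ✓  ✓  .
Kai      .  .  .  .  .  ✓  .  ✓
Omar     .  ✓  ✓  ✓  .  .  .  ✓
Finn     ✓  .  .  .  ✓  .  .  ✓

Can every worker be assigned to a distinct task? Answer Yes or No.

Yes

A valid assignment of size 8: Eli-P3, Casey-P7, Jordan-P6, Morgan-P5, Quinn-P2, Kai-P8, Omar-P4, Finn-P1.
All 8 workers are covered.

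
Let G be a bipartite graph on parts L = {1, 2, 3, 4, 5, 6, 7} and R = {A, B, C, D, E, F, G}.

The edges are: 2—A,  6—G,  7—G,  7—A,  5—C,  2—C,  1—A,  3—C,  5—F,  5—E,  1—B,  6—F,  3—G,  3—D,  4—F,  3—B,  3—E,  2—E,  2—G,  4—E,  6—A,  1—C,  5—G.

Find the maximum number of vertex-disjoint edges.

One maximum matching: 1→B, 2→E, 3→D, 4→F, 5→C, 6→A, 7→G.
All 7 left vertices are matched, so no larger matching exists.

7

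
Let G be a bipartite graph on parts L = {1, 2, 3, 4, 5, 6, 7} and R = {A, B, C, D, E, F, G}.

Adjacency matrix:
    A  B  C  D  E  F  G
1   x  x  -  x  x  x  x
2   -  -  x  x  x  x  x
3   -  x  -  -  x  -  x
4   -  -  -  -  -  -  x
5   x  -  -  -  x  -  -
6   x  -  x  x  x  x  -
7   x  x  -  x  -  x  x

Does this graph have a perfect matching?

Yes

A valid assignment of size 7: 1-D, 2-C, 3-B, 4-G, 5-E, 6-F, 7-A.
Every left vertex is matched, so this is a perfect matching.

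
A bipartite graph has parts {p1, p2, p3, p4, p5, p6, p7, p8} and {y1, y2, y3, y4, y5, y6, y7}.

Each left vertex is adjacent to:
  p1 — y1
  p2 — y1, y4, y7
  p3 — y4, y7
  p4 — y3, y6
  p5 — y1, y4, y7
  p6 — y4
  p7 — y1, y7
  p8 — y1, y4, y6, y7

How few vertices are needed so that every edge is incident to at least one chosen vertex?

5

{p4, p8, y1, y4, y7} is a vertex cover of size 5: every edge has an endpoint in this set.
No smaller cover exists because p1–y1, p2–y4, p3–y7, p4–y3, p8–y6 is a matching of size 5, and a cover must include an endpoint of each of these disjoint edges (König's theorem).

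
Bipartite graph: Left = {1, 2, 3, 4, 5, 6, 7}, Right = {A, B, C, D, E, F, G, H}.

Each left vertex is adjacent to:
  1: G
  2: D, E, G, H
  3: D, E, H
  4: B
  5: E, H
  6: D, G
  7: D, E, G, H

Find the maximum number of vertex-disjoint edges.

A valid assignment of size 5: 1-G, 2-H, 3-D, 4-B, 5-E.
The set {1, 2, 3, 5, 6, 7} has only 4 neighbours ({D, E, G, H}), so by Hall's theorem at most 5 of the 7 left vertices can be matched.

5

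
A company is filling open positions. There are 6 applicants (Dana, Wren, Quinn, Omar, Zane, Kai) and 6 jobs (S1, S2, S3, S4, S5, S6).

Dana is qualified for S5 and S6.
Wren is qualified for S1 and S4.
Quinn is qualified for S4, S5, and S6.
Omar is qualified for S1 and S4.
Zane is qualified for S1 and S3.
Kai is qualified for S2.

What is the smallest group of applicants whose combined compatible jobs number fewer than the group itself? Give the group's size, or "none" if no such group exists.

A matching saturating every applicant exists, for instance Dana→S5, Wren→S1, Quinn→S6, Omar→S4, Zane→S3, Kai→S2.
By Hall's marriage theorem, this means |N(S)| ≥ |S| for every subset S, so no violating subset exists.

none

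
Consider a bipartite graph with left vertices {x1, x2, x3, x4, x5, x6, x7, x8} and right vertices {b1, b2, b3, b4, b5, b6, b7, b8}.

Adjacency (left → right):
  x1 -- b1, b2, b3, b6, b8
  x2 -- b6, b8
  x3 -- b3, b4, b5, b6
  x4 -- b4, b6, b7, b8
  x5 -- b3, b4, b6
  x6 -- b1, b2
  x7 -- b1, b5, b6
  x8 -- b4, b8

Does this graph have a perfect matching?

A valid assignment of size 8: x1-b1, x2-b6, x3-b3, x4-b7, x5-b4, x6-b2, x7-b5, x8-b8.
Every left vertex is matched, so this is a perfect matching.

Yes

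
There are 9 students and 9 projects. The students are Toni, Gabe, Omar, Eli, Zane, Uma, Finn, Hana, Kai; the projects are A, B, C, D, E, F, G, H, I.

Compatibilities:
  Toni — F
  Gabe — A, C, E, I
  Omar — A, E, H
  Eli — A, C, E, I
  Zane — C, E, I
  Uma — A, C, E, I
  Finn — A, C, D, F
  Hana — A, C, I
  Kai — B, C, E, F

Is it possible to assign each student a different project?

No

The set {Gabe, Eli, Zane, Uma, Hana} has only 4 neighbours ({A, C, E, I}), so by Hall's theorem at most 8 of the 9 students can be matched.
Hence no matching covers every student.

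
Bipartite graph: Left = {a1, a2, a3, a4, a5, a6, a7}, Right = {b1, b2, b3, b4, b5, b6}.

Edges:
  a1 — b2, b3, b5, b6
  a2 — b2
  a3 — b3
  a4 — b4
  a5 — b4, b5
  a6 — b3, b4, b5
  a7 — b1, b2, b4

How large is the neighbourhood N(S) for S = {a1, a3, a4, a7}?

6

The union of neighbours of {a1, a3, a4, a7} is {b1, b2, b3, b4, b5, b6}, which has 6 elements.
Since |N(S)| = 6 ≥ |S| = 4, Hall's condition holds for this subset.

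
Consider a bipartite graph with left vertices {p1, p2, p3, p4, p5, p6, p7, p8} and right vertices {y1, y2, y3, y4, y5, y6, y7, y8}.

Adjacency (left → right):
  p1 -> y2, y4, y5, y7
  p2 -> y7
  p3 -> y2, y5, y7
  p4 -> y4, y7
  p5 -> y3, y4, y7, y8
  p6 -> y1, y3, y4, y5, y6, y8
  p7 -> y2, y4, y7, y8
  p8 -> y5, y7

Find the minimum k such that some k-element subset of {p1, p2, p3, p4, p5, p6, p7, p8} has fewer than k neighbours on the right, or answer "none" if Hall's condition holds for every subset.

5

Take S = {p1, p2, p3, p4, p8}. Its neighbourhood is {y2, y4, y5, y7}, so |N(S)| = 4 < |S| = 5.
Every subset of size less than 5 has at least as many neighbours as members, so 5 is the minimum.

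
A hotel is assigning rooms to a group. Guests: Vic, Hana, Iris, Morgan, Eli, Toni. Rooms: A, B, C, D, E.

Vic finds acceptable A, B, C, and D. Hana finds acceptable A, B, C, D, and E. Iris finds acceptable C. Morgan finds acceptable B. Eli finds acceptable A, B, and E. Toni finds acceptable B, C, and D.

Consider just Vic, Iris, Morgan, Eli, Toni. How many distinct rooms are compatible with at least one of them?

5

The union of neighbours of {Vic, Iris, Morgan, Eli, Toni} is {A, B, C, D, E}, which has 5 elements.
Since |N(S)| = 5 ≥ |S| = 5, Hall's condition holds for this subset.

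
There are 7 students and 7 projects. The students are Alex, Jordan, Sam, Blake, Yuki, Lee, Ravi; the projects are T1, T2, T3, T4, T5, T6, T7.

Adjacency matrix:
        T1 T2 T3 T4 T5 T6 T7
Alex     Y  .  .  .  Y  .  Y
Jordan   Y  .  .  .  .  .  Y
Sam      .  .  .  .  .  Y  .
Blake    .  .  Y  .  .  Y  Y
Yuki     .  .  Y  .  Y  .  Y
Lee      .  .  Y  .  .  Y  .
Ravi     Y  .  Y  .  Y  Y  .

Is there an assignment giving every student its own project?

The set {Alex, Jordan, Sam, Blake, Yuki, Lee, Ravi} has only 5 neighbours ({T1, T3, T5, T6, T7}), so by Hall's theorem at most 5 of the 7 students can be matched.
Hence no matching covers every student.

No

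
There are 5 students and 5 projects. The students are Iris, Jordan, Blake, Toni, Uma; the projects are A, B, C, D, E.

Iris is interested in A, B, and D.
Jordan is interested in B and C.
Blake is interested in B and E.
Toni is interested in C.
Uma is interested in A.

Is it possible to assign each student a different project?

Yes

One maximum matching: Iris-D, Jordan-B, Blake-E, Toni-C, Uma-A.
Every student is matched, so this is a perfect matching.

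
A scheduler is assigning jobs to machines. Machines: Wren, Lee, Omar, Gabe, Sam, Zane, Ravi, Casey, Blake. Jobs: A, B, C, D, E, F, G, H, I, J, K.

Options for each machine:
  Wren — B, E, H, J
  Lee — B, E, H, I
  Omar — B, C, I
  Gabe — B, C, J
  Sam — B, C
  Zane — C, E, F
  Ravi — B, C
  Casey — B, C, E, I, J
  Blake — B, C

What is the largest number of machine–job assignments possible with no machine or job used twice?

One maximum matching: Wren-H, Lee-E, Omar-I, Gabe-J, Sam-C, Zane-F, Ravi-B.
The set {Wren, Lee, Omar, Gabe, Sam, Ravi, Casey, Blake} has only 6 neighbours ({B, C, E, H, I, J}), so by Hall's theorem at most 7 of the 9 machines can be matched.

7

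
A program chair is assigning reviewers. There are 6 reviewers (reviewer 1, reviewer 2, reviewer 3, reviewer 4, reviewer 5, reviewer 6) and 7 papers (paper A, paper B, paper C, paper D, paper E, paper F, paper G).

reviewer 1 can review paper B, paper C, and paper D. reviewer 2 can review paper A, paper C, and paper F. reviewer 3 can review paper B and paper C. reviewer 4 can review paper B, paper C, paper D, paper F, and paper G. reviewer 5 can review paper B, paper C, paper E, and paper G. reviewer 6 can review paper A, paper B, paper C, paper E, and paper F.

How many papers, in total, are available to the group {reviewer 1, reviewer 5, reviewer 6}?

The union of neighbours of {reviewer 1, reviewer 5, reviewer 6} is {paper A, paper B, paper C, paper D, paper E, paper F, paper G}, which has 7 elements.
Since |N(S)| = 7 ≥ |S| = 3, Hall's condition holds for this subset.

7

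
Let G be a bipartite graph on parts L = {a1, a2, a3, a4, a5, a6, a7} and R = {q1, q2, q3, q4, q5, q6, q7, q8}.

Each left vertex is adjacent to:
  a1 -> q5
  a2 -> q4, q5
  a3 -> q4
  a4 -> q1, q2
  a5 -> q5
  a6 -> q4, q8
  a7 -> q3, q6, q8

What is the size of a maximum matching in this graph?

5

A valid assignment of size 5: a1-q5, a2-q4, a4-q2, a6-q8, a7-q6.
The set {a1, a2, a3, a5} has only 2 neighbours ({q4, q5}), so by Hall's theorem at most 5 of the 7 left vertices can be matched.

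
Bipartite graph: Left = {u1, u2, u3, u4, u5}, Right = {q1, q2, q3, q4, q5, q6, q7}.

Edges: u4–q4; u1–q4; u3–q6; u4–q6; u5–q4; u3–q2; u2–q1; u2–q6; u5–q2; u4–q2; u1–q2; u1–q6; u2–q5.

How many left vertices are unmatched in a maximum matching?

For example, pair u1–q4, u2–q5, u3–q2, u4–q6.
The set {u1, u3, u4, u5} has only 3 neighbours ({q2, q4, q6}), so by Hall's theorem at most 4 of the 5 left vertices can be matched.
That matches 4 of the 5, leaving 1 unmatched; no matching can do better.

1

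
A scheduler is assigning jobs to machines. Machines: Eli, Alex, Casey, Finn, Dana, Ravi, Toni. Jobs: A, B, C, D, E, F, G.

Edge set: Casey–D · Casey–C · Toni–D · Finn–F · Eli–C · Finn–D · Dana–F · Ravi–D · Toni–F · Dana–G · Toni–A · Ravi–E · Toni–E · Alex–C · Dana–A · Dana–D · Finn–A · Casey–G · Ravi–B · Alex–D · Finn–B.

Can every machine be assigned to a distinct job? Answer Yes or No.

One maximum matching: Eli-C, Alex-D, Casey-G, Finn-F, Dana-A, Ravi-B, Toni-E.
All 7 machines are covered.

Yes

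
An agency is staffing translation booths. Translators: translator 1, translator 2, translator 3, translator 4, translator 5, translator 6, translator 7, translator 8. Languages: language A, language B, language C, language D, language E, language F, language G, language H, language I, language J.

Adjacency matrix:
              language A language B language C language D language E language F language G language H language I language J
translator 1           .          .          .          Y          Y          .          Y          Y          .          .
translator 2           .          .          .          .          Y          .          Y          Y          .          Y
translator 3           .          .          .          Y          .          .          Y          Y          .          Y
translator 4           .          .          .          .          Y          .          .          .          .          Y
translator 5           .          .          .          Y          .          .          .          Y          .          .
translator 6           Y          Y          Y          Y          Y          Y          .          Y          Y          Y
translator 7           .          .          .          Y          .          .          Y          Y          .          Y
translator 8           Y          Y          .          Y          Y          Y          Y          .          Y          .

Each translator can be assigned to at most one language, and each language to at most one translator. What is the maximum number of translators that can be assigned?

7

For example, pair translator 1-language G, translator 2-language J, translator 3-language D, translator 4-language E, translator 5-language H, translator 6-language B, translator 8-language F.
The set {translator 1, translator 2, translator 3, translator 4, translator 5, translator 7} has only 5 neighbours ({language D, language E, language G, language H, language J}), so by Hall's theorem at most 7 of the 8 translators can be matched.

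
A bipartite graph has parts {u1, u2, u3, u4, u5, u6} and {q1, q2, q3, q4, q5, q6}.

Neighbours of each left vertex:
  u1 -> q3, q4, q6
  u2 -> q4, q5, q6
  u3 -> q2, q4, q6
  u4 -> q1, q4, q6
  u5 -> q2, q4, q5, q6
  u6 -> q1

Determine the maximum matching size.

For example, pair u1-q3, u2-q5, u3-q2, u4-q4, u5-q6, u6-q1.
All 6 left vertices are matched, so no larger matching exists.

6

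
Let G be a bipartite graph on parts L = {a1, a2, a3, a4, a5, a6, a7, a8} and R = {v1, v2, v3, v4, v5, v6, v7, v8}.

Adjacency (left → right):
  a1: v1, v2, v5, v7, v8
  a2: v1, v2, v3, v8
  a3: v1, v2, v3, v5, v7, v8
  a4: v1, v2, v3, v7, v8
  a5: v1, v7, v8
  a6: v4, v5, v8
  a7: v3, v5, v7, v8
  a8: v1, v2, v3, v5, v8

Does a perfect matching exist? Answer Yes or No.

No

The set {a1, a2, a3, a4, a5, a7, a8} has only 6 neighbours ({v1, v2, v3, v5, v7, v8}), so by Hall's theorem at most 7 of the 8 left vertices can be matched.
Hence no matching covers every left vertex.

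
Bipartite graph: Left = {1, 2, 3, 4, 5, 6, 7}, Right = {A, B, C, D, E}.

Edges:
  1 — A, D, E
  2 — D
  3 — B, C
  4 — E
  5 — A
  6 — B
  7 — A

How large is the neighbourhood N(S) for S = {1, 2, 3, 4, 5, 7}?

5

The union of neighbours of {1, 2, 3, 4, 5, 7} is {A, B, C, D, E}, which has 5 elements.
Since |N(S)| = 5 < |S| = 6, Hall's condition fails for this subset.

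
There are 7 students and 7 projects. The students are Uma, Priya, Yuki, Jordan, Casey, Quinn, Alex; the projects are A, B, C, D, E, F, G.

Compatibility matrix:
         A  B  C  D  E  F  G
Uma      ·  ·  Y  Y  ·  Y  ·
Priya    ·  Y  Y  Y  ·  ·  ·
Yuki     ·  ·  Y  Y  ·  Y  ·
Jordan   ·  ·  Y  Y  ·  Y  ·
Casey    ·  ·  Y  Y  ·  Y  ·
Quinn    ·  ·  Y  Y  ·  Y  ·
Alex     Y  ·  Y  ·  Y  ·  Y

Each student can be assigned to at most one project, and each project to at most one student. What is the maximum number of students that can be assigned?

For example, pair Uma-D, Priya-B, Yuki-C, Jordan-F, Alex-E.
The set {Uma, Yuki, Jordan, Casey, Quinn} has only 3 neighbours ({C, D, F}), so by Hall's theorem at most 5 of the 7 students can be matched.

5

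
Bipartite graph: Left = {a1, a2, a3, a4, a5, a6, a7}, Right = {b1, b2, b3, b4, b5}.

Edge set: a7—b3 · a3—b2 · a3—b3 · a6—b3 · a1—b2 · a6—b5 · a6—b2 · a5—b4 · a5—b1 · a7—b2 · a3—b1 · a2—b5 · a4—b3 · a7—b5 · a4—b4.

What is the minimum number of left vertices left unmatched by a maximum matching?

2

One maximum matching: a1-b2, a2-b5, a3-b1, a4-b3, a5-b4.
The set {a1, a2, a3, a4, a5, a6, a7} has only 5 neighbours ({b1, b2, b3, b4, b5}), so by Hall's theorem at most 5 of the 7 left vertices can be matched.
That matches 5 of the 7, leaving 2 unmatched; no matching can do better.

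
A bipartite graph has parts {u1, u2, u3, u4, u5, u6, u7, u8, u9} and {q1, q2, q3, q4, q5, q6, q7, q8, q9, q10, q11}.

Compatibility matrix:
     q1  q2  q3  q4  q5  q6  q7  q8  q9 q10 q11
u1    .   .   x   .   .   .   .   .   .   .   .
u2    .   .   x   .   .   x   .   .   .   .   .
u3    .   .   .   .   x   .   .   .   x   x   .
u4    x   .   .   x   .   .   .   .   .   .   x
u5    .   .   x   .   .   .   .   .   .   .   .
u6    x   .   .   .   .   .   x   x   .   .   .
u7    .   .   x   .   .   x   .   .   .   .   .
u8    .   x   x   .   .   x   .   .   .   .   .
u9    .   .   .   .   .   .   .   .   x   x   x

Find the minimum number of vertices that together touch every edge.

{u3, u4, u6, u8, u9, q3, q6} is a vertex cover of size 7: every edge has an endpoint in this set.
No smaller cover exists because u1–q3, u2–q6, u3–q5, u4–q4, u6–q8, u8–q2, u9–q11 is a matching of size 7, and a cover must include an endpoint of each of these disjoint edges (König's theorem).

7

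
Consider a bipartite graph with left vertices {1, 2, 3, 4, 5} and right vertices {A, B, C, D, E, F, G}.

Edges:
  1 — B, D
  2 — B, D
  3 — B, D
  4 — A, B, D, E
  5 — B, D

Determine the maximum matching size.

3

A valid assignment of size 3: 1–D, 2–B, 4–E.
The set {1, 2, 3, 5} has only 2 neighbours ({B, D}), so by Hall's theorem at most 3 of the 5 left vertices can be matched.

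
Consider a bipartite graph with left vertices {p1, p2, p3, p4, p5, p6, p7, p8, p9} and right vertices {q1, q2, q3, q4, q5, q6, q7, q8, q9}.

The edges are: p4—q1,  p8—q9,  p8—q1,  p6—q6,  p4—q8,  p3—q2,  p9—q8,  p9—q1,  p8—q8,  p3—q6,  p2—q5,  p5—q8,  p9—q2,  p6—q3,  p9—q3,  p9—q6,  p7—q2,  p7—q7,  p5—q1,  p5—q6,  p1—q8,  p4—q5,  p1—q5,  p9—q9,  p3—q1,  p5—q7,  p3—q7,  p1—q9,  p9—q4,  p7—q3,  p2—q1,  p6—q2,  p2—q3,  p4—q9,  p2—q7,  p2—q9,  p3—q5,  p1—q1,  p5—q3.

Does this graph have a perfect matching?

Yes

One maximum matching: p1-q9, p2-q7, p3-q1, p4-q5, p5-q6, p6-q2, p7-q3, p8-q8, p9-q4.
Every left vertex is matched, so this is a perfect matching.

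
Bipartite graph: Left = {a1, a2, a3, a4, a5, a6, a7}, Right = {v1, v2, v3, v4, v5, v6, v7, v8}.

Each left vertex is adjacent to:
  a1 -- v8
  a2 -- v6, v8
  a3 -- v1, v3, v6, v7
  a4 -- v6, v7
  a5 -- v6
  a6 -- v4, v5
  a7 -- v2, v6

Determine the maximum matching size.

A valid assignment of size 6: a1-v8, a2-v6, a3-v1, a4-v7, a6-v4, a7-v2.
The set {a1, a2, a5} has only 2 neighbours ({v6, v8}), so by Hall's theorem at most 6 of the 7 left vertices can be matched.

6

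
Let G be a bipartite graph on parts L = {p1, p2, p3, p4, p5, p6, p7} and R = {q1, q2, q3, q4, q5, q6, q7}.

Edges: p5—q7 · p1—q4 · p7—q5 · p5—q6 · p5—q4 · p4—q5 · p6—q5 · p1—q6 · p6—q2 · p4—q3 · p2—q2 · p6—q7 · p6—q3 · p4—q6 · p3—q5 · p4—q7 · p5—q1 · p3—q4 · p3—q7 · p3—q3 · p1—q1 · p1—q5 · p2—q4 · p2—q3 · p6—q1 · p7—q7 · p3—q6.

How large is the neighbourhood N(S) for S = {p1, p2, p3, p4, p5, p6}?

The union of neighbours of {p1, p2, p3, p4, p5, p6} is {q1, q2, q3, q4, q5, q6, q7}, which has 7 elements.
Since |N(S)| = 7 ≥ |S| = 6, Hall's condition holds for this subset.

7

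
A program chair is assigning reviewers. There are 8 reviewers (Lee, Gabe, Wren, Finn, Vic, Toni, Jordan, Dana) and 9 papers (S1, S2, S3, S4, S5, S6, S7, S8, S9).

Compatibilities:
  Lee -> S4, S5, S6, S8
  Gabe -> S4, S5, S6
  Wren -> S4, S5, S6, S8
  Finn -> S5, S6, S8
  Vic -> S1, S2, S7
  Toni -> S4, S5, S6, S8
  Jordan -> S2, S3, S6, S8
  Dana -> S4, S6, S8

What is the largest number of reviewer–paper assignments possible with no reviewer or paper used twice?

6

One maximum matching: Lee–S4, Gabe–S5, Wren–S6, Finn–S8, Vic–S7, Jordan–S2.
The set {Lee, Gabe, Wren, Finn, Toni, Dana} has only 4 neighbours ({S4, S5, S6, S8}), so by Hall's theorem at most 6 of the 8 reviewers can be matched.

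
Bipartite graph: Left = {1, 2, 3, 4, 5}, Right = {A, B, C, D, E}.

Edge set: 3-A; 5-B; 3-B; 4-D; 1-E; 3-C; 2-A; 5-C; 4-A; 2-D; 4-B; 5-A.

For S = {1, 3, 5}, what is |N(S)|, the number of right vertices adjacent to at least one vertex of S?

The union of neighbours of {1, 3, 5} is {A, B, C, E}, which has 4 elements.
Since |N(S)| = 4 ≥ |S| = 3, Hall's condition holds for this subset.

4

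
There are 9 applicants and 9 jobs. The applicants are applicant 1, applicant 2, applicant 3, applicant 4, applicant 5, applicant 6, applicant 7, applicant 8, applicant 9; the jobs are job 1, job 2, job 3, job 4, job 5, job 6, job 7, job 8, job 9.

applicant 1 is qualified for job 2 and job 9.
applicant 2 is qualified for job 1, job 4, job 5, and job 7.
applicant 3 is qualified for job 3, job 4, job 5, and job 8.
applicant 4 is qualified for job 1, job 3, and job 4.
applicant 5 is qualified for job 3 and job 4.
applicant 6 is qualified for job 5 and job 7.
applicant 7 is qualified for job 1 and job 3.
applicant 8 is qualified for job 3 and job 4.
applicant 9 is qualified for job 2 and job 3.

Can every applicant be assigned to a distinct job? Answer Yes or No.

No

The set {applicant 4, applicant 5, applicant 7, applicant 8} has only 3 neighbours ({job 1, job 3, job 4}), so by Hall's theorem at most 8 of the 9 applicants can be matched.
Hence no matching covers every applicant.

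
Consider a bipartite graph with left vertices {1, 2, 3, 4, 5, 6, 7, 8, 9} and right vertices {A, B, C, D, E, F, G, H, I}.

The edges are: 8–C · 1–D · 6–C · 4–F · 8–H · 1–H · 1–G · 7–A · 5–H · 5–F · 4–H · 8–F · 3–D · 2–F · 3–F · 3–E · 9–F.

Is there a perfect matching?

The set {2, 4, 5, 6, 8, 9} has only 3 neighbours ({C, F, H}), so by Hall's theorem at most 6 of the 9 left vertices can be matched.
Hence no matching covers every left vertex.

No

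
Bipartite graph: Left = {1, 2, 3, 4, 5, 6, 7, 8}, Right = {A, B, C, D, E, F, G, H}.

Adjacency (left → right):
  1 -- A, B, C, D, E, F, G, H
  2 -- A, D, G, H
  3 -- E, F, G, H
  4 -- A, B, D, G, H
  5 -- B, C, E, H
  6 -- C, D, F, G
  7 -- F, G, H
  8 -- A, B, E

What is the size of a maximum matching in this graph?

8

A valid assignment of size 8: 1–A, 2–D, 3–H, 4–G, 5–E, 6–C, 7–F, 8–B.
This saturates every left vertex, so 8 is the maximum.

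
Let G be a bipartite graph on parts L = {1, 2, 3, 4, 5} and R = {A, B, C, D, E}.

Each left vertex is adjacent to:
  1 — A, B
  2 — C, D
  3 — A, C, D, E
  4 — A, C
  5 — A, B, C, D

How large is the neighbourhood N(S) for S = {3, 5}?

5

The union of neighbours of {3, 5} is {A, B, C, D, E}, which has 5 elements.
Since |N(S)| = 5 ≥ |S| = 2, Hall's condition holds for this subset.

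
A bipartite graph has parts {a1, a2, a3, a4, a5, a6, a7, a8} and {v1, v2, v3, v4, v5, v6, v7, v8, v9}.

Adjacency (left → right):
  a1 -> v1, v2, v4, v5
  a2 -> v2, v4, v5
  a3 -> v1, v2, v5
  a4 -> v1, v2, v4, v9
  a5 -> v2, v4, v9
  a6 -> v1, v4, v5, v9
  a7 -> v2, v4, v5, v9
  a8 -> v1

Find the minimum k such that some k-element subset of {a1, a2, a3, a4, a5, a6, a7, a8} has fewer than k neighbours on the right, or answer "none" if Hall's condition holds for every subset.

Take S = {a1, a2, a3, a4, a5, a6}. Its neighbourhood is {v1, v2, v4, v5, v9}, so |N(S)| = 5 < |S| = 6.
Every subset of size less than 6 has at least as many neighbours as members, so 6 is the minimum.

6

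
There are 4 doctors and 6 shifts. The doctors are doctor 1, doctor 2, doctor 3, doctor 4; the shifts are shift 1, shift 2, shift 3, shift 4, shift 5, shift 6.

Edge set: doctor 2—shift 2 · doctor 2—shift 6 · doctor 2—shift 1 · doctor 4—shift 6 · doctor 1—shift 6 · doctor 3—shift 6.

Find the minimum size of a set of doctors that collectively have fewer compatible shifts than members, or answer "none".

2

Take S = {doctor 1, doctor 3}. Its neighbourhood is {shift 6}, so |N(S)| = 1 < |S| = 2.
No single vertex violates Hall's condition since each has at least one neighbour, so 2 is the minimum.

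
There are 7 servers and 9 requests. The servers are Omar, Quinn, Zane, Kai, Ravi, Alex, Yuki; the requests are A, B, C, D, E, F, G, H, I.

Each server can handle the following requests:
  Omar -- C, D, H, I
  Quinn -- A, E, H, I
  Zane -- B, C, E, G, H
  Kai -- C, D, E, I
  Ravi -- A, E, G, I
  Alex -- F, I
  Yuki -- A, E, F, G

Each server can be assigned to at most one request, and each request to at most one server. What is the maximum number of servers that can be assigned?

7

A valid assignment of size 7: Omar–D, Quinn–I, Zane–H, Kai–C, Ravi–G, Alex–F, Yuki–E.
All 7 servers are matched, so no larger matching exists.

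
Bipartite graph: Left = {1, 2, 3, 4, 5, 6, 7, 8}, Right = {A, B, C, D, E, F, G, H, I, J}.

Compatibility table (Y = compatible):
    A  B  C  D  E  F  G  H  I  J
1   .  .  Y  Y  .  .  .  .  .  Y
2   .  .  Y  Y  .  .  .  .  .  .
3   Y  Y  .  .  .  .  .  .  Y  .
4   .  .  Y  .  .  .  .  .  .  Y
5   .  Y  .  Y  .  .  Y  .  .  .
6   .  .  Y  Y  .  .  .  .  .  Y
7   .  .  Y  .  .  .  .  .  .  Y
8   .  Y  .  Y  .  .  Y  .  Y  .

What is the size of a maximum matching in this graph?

One maximum matching: 1→C, 2→D, 3→I, 4→J, 5→G, 8→B.
The set {1, 2, 4, 6, 7} has only 3 neighbours ({C, D, J}), so by Hall's theorem at most 6 of the 8 left vertices can be matched.

6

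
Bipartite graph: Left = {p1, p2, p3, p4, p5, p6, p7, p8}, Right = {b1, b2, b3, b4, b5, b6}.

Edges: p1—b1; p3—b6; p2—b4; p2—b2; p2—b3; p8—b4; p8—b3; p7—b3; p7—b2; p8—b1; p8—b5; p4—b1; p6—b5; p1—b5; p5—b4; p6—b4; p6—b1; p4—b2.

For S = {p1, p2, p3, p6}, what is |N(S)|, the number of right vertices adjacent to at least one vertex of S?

The union of neighbours of {p1, p2, p3, p6} is {b1, b2, b3, b4, b5, b6}, which has 6 elements.
Since |N(S)| = 6 ≥ |S| = 4, Hall's condition holds for this subset.

6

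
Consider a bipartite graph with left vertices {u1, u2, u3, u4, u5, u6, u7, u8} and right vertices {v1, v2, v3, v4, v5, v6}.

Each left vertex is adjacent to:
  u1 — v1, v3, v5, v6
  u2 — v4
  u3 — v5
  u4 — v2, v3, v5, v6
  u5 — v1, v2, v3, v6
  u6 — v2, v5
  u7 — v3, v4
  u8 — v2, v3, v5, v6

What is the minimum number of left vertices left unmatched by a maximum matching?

2

For example, pair u1-v6, u2-v4, u3-v5, u4-v3, u5-v1, u6-v2.
The set {u1, u2, u3, u4, u5, u6, u7, u8} has only 6 neighbours ({v1, v2, v3, v4, v5, v6}), so by Hall's theorem at most 6 of the 8 left vertices can be matched.
That matches 6 of the 8, leaving 2 unmatched; no matching can do better.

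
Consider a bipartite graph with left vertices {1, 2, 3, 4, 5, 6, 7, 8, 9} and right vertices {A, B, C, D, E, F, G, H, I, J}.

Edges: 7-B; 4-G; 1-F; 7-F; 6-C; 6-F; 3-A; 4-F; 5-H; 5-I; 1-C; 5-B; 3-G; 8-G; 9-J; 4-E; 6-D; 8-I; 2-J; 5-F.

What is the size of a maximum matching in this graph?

One maximum matching: 1-C, 2-J, 3-A, 4-E, 5-F, 6-D, 7-B, 8-G.
The set {2, 9} has only 1 neighbour ({J}), so by Hall's theorem at most 8 of the 9 left vertices can be matched.

8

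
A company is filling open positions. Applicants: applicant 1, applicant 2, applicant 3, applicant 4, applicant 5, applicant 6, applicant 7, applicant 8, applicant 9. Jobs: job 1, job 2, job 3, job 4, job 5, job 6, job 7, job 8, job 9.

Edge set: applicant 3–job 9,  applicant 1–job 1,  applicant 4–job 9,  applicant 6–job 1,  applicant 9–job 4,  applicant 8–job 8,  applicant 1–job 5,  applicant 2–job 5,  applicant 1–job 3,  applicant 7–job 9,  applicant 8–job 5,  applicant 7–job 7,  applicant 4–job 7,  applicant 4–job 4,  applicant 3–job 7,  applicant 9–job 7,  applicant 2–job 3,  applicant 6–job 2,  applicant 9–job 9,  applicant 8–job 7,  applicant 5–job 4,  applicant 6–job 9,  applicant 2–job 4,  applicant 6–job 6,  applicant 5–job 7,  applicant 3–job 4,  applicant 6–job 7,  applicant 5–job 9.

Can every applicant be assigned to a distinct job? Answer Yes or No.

The set {applicant 3, applicant 4, applicant 5, applicant 7, applicant 9} has only 3 neighbours ({job 4, job 7, job 9}), so by Hall's theorem at most 7 of the 9 applicants can be matched.
Hence no matching covers every applicant.

No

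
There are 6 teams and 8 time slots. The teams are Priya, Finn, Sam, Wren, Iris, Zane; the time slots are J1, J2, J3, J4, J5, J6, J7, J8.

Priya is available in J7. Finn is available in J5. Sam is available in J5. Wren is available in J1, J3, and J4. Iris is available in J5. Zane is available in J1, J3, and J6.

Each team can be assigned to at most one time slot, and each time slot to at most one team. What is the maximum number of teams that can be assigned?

4

A valid assignment of size 4: Priya-J7, Finn-J5, Wren-J1, Zane-J3.
The set {Finn, Sam, Iris} has only 1 neighbour ({J5}), so by Hall's theorem at most 4 of the 6 teams can be matched.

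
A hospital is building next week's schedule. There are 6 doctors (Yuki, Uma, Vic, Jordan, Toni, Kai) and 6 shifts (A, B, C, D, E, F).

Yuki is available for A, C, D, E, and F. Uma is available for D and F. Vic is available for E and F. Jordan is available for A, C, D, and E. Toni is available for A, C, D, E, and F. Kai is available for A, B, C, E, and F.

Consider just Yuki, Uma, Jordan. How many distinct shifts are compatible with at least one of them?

The union of neighbours of {Yuki, Uma, Jordan} is {A, C, D, E, F}, which has 5 elements.
Since |N(S)| = 5 ≥ |S| = 3, Hall's condition holds for this subset.

5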